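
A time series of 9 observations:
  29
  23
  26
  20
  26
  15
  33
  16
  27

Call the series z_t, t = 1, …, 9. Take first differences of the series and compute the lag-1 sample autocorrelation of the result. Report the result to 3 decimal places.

First differences Δz: -6, 3, -6, 6, -11, 18, -17, 11
Mean of differences = -0.2500
Numerator Σ(Δz_t−Δz̄)(Δz_{t+1}−Δz̄) = -830.8125
Denominator Σ(Δz_t−Δz̄)² = 971.5000
r_1(Δz) = -830.8125 / 971.5000 = -0.855

-0.855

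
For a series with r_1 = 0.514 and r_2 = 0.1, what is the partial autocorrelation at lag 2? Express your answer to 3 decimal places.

φ_{22} = (r_2 − r_1²) / (1 − r_1²)
r_1² = (0.514)² = 0.264196
Numerator = 0.1 − 0.2642 = -0.1642; denominator = 1 − 0.2642 = 0.7358
φ_{22} = -0.1642 / 0.7358 = -0.223

-0.223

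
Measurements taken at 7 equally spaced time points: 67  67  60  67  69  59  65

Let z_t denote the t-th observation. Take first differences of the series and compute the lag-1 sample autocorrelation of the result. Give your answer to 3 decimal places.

-0.496

First differences Δz: 0, -7, 7, 2, -10, 6
Mean of differences = -0.3333
Numerator Σ(Δz_t−Δz̄)(Δz_{t+1}−Δz̄) = -117.7778
Denominator Σ(Δz_t−Δz̄)² = 237.3333
r_1(Δz) = -117.7778 / 237.3333 = -0.496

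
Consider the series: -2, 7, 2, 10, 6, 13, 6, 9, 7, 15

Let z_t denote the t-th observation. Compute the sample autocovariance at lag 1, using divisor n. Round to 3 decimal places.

Mean z̄ = (-2 + 7 + 2 + 10 + 6 + 13 + 6 + 9 + 7 + 15)/10 = 7.3000
Σ_{t=1}^{9}(z_t−z̄)(z_{t+1}−z̄) = -33.2900
γ_1 = -33.2900 / 10 = -3.329

-3.329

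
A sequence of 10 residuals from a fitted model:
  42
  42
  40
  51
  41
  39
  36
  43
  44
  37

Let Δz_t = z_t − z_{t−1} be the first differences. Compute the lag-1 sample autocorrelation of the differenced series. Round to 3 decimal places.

-0.378

First differences Δz: 0, -2, 11, -10, -2, -3, 7, 1, -7
Mean of differences = -0.5556
Numerator Σ(Δz_t−Δz̄)(Δz_{t+1}−Δz̄) = -126.1975
Denominator Σ(Δz_t−Δz̄)² = 334.2222
r_1(Δz) = -126.1975 / 334.2222 = -0.378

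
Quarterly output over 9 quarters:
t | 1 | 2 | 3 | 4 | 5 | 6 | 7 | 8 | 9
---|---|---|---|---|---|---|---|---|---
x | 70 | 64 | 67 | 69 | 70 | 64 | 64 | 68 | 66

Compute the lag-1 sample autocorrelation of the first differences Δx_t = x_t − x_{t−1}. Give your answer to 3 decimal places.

-0.214

First differences Δx: -6, 3, 2, 1, -6, 0, 4, -2
Mean of differences = -0.5000
Numerator Σ(Δx_t−Δx̄)(Δx_{t+1}−Δx̄) = -22.2500
Denominator Σ(Δx_t−Δx̄)² = 104.0000
r_1(Δx) = -22.2500 / 104.0000 = -0.214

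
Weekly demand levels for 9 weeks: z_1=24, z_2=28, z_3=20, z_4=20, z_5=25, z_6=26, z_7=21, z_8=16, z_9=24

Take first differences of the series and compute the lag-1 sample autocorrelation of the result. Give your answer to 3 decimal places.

-0.214

First differences Δz: 4, -8, 0, 5, 1, -5, -5, 8
Mean of differences = 0.0000
Numerator Σ(Δz_t−Δz̄)(Δz_{t+1}−Δz̄) = -47.0000
Denominator Σ(Δz_t−Δz̄)² = 220.0000
r_1(Δz) = -47.0000 / 220.0000 = -0.214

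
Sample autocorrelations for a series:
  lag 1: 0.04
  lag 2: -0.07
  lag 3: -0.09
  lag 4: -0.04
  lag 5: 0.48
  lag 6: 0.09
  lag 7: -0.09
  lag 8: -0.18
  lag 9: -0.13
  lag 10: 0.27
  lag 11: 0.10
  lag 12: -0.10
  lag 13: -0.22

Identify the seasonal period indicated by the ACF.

5

The largest autocorrelation is r_5 = 0.48, with a weaker echo at lag 10 (0.27); the remaining lags stay at or below 0.10.
The dominant spike at lag 5 indicates a seasonal period of 5.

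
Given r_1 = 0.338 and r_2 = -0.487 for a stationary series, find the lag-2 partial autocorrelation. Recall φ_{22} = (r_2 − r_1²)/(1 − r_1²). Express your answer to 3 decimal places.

φ_{22} = (r_2 − r_1²) / (1 − r_1²)
r_1² = (0.338)² = 0.114244
Numerator = -0.487 − 0.1142 = -0.6012; denominator = 1 − 0.1142 = 0.8858
φ_{22} = -0.6012 / 0.8858 = -0.679

-0.679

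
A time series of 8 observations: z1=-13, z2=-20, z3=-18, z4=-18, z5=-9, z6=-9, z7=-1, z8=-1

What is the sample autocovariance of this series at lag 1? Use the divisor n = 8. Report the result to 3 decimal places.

Mean z̄ = (-13 − 20 − 18 − 18 − 9 − 9 − 1 − 1)/8 = -11.1250
Deviations: -1.8750, -8.8750, -6.8750, -6.8750, 2.1250, 2.1250, 10.1250, 10.1250
Σ_{t=1}^{7}(z_t−z̄)(z_{t+1}−z̄) = 238.8594
γ_1 = 238.8594 / 8 = 29.857

29.857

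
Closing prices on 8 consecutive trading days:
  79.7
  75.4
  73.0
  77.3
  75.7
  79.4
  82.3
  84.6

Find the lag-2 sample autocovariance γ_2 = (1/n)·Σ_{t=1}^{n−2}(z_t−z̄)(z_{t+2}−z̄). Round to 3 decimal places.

0.704

Mean z̄ = (79.7 + 75.4 + 73.0 + 77.3 + 75.7 + 79.4 + 82.3 + 84.6)/8 = 78.4250
Deviations: 1.2750, -3.0250, -5.4250, -1.1250, -2.7250, 0.9750, 3.8750, 6.1750
Σ_{t=1}^{6}(z_t−z̄)(z_{t+2}−z̄) = 5.6338
γ_2 = 5.6338 / 8 = 0.704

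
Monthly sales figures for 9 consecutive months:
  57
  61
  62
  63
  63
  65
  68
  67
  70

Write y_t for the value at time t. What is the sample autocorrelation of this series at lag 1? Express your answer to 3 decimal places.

0.500

Mean ȳ = (57 + 61 + 62 + 63 + 63 + 65 + 68 + 67 + 70)/9 = 64.0000
Numerator Σ_{t=1}^{8}(y_t−ȳ)(y_{t+1}−ȳ) = 63.0000
Denominator Σ(y_t−ȳ)² = 126.0000
r_1 = 63.0000 / 126.0000 = 0.500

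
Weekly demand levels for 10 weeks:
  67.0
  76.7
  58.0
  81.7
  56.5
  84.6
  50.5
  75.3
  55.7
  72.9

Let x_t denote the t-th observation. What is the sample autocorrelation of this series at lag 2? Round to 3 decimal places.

0.800

Mean x̄ = (67.0 + 76.7 + 58.0 + 81.7 + 56.5 + 84.6 + 50.5 + 75.3 + 55.7 + 72.9)/10 = 67.8900
Numerator Σ_{t=1}^{8}(x_t−x̄)(x_{t+2}−x̄) = 1044.8818
Denominator Σ(x_t−x̄)² = 1306.9090
r_2 = 1044.8818 / 1306.9090 = 0.800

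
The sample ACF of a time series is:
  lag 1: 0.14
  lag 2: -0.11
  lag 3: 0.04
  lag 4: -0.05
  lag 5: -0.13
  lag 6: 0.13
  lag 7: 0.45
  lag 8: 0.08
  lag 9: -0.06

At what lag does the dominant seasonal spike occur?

7

The largest autocorrelation is r_7 = 0.45; the remaining lags stay at or below 0.14.
The dominant spike at lag 7 indicates a seasonal period of 7.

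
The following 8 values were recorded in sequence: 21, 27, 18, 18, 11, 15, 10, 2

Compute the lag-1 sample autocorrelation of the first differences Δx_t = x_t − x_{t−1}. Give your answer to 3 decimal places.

-0.526

First differences Δx: 6, -9, 0, -7, 4, -5, -8
Mean of differences = -2.7143
Numerator Σ(Δx_t−Δx̄)(Δx_{t+1}−Δx̄) = -115.5102
Denominator Σ(Δx_t−Δx̄)² = 219.4286
r_1(Δx) = -115.5102 / 219.4286 = -0.526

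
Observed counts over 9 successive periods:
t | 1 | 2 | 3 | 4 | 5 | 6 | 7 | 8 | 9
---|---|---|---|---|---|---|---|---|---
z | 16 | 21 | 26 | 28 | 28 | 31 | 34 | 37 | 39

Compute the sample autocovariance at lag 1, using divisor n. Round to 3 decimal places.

28.912

Mean z̄ = (16 + 21 + 26 + 28 + 28 + 31 + 34 + 37 + 39)/9 = 28.8889
Σ_{t=1}^{8}(z_t−z̄)(z_{t+1}−z̄) = 260.2099
γ_1 = 260.2099 / 9 = 28.912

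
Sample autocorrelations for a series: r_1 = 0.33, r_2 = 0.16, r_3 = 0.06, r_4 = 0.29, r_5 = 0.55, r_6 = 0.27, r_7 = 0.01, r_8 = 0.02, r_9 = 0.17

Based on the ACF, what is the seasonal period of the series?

The largest autocorrelation is r_5 = 0.55; the remaining lags stay at or below 0.33. The elevated value at lag 1 (0.33), dropping to 0.16 at lag 2, reflects decaying short-term dependence rather than seasonality.
The dominant spike at lag 5 indicates a seasonal period of 5.

5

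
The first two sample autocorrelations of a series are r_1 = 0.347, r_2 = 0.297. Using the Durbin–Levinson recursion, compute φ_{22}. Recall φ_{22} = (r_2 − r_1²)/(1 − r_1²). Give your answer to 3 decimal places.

0.201

φ_{22} = (r_2 − r_1²) / (1 − r_1²)
r_1² = (0.347)² = 0.120409
Numerator = 0.297 − 0.1204 = 0.1766; denominator = 1 − 0.1204 = 0.8796
φ_{22} = 0.1766 / 0.8796 = 0.201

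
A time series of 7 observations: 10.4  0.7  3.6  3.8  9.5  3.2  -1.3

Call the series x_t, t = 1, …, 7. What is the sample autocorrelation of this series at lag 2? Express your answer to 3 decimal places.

Mean x̄ = (10.4 + 0.7 + 3.6 + 3.8 + 9.5 + 3.2 − 1.3)/7 = 4.2714
Σ(x_t−x̄)(x_{t+2}−x̄) = (-4.1149) + (1.6837) + (-3.5106) + (0.5051) + (-29.1306) = -34.5673
Denominator Σ(x_t−x̄)² = 110.5143
r_2 = -34.5673 / 110.5143 = -0.313

-0.313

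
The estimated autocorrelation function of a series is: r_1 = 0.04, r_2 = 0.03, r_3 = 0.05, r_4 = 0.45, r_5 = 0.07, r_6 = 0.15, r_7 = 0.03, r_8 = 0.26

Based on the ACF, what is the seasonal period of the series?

4

The largest autocorrelation is r_4 = 0.45, with a weaker echo at lag 8 (0.26); the remaining lags stay at or below 0.15.
The dominant spike at lag 4 indicates a seasonal period of 4.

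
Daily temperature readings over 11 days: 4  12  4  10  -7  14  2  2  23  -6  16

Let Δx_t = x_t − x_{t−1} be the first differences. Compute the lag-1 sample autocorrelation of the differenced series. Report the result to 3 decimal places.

-0.735

First differences Δx: 8, -8, 6, -17, 21, -12, 0, 21, -29, 22
Mean of differences = 1.2000
Numerator Σ(Δx_t−Δx̄)(Δx_{t+1}−Δx̄) = -2049.8400
Denominator Σ(Δx_t−Δx̄)² = 2789.6000
r_1(Δx) = -2049.8400 / 2789.6000 = -0.735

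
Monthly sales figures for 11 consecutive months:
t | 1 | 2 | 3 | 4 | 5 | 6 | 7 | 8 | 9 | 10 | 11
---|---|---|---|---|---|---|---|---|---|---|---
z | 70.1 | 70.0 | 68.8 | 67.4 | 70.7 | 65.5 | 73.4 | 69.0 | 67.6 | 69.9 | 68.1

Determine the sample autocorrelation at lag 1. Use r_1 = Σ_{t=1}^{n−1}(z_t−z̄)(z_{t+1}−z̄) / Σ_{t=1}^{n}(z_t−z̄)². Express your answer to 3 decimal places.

Mean z̄ = (70.1 + 70.0 + 68.8 + 67.4 + 70.7 + 65.5 + 73.4 + 69.0 + 67.6 + 69.9 + 68.1)/11 = 69.1364
Numerator Σ_{t=1}^{10}(z_t−z̄)(z_{t+1}−z̄) = -25.1159
Denominator Σ(z_t−z̄)² = 42.6855
r_1 = -25.1159 / 42.6855 = -0.588

-0.588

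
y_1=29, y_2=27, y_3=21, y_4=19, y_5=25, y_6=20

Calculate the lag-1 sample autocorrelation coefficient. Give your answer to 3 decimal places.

Mean ȳ = (29 + 27 + 21 + 19 + 25 + 20)/6 = 23.5000
Σ(y_t−ȳ)(y_{t+1}−ȳ) = (19.2500) + (-8.7500) + (11.2500) + (-6.7500) + (-5.2500) = 9.7500
Denominator Σ(y_t−ȳ)² = 83.5000
r_1 = 9.7500 / 83.5000 = 0.117

0.117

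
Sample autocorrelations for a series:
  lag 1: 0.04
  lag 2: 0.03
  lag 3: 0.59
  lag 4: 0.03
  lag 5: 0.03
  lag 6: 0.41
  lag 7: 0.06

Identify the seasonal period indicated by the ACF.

3

The largest autocorrelation is r_3 = 0.59, with a weaker echo at lag 6 (0.41); the remaining lags stay at or below 0.06.
The dominant spike at lag 3 indicates a seasonal period of 3.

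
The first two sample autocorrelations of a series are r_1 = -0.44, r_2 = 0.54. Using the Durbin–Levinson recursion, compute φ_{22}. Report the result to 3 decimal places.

0.430

φ_{22} = (r_2 − r_1²) / (1 − r_1²)
r_1² = (-0.44)² = 0.1936
Numerator = 0.54 − 0.1936 = 0.3464; denominator = 1 − 0.1936 = 0.8064
φ_{22} = 0.3464 / 0.8064 = 0.430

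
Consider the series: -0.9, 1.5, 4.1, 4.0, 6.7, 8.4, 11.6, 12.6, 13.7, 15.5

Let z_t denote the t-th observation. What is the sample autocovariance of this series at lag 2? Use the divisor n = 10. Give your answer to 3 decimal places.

11.604

Mean z̄ = (-0.9 + 1.5 + 4.1 + 4.0 + 6.7 + 8.4 + 11.6 + 12.6 + 13.7 + 15.5)/10 = 7.7200
Σ_{t=1}^{8}(z_t−z̄)(z_{t+2}−z̄) = 116.0352
γ_2 = 116.0352 / 10 = 11.604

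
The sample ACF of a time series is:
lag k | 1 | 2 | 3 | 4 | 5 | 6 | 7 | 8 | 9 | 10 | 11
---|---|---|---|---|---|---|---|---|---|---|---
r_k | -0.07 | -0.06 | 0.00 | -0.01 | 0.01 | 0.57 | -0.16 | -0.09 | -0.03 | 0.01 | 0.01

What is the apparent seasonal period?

6

The largest autocorrelation is r_6 = 0.57; the remaining lags stay at or below 0.01.
The dominant spike at lag 6 indicates a seasonal period of 6.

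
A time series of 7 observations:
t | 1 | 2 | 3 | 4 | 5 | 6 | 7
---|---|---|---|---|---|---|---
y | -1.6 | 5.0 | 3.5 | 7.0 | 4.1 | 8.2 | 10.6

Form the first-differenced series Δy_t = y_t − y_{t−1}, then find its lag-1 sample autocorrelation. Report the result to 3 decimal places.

-0.591

First differences Δy: 6.6, -1.5, 3.5, -2.9, 4.1, 2.4
Mean of differences = 2.0333
Numerator Σ(Δy_t−Δȳ)(Δy_{t+1}−Δȳ) = -37.9911
Denominator Σ(Δy_t−Δȳ)² = 64.2333
r_1(Δy) = -37.9911 / 64.2333 = -0.591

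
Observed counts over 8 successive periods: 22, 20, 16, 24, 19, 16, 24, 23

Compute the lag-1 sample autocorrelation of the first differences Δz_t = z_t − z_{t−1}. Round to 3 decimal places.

-0.446

First differences Δz: -2, -4, 8, -5, -3, 8, -1
Mean of differences = 0.1429
Numerator Σ(Δz_t−Δz̄)(Δz_{t+1}−Δz̄) = -81.5918
Denominator Σ(Δz_t−Δz̄)² = 182.8571
r_1(Δz) = -81.5918 / 182.8571 = -0.446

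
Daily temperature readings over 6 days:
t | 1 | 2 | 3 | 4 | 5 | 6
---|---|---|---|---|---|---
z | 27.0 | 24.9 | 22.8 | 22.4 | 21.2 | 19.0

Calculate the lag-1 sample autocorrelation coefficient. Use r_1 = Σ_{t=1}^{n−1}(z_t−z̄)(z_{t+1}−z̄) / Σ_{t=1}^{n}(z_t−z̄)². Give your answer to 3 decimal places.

0.396

Mean z̄ = (27.0 + 24.9 + 22.8 + 22.4 + 21.2 + 19.0)/6 = 22.8833
Deviations from mean: 4.1167, 2.0167, -0.0833, -0.4833, -1.6833, -3.8833
Numerator Σ_{t=1}^{5}(z_t−z̄)(z_{t+1}−z̄) = 15.5247
Denominator Σ(z_t−z̄)² = 39.1683
r_1 = 15.5247 / 39.1683 = 0.396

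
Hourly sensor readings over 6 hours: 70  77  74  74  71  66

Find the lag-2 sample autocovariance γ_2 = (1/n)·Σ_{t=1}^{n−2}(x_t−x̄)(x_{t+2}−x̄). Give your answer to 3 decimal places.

Mean x̄ = (70 + 77 + 74 + 74 + 71 + 66)/6 = 72.0000
Σ_{t=1}^{4}(x_t−x̄)(x_{t+2}−x̄) = -8.0000
γ_2 = -8.0000 / 6 = -1.333

-1.333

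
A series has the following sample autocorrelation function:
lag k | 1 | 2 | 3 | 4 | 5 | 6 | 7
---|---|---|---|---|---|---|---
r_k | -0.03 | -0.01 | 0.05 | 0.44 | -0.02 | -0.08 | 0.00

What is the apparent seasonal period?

The largest autocorrelation is r_4 = 0.44; the remaining lags stay at or below 0.05.
The dominant spike at lag 4 indicates a seasonal period of 4.

4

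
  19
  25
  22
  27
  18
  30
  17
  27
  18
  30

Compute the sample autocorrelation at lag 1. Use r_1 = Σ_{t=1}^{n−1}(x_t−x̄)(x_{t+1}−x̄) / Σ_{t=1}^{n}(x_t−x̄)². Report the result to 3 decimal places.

-0.805

Mean x̄ = (19 + 25 + 22 + 27 + 18 + 30 + 17 + 27 + 18 + 30)/10 = 23.3000
Numerator Σ_{t=1}^{9}(x_t−x̄)(x_{t+1}−x̄) = -190.0900
Denominator Σ(x_t−x̄)² = 236.1000
r_1 = -190.0900 / 236.1000 = -0.805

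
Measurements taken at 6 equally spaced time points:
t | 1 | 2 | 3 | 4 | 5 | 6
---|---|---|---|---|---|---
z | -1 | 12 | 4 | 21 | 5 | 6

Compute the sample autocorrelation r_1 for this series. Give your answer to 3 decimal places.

Mean z̄ = (-1 + 12 + 4 + 21 + 5 + 6)/6 = 7.8333
Deviations from mean: -8.8333, 4.1667, -3.8333, 13.1667, -2.8333, -1.8333
Numerator Σ_{t=1}^{5}(z_t−z̄)(z_{t+1}−z̄) = -135.3611
Denominator Σ(z_t−z̄)² = 294.8333
r_1 = -135.3611 / 294.8333 = -0.459

-0.459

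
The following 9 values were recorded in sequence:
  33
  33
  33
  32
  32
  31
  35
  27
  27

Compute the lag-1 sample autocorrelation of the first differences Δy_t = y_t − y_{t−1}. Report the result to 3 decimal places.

-0.530

First differences Δy: 0, 0, -1, 0, -1, 4, -8, 0
Mean of differences = -0.7500
Numerator Σ(Δy_t−Δȳ)(Δy_{t+1}−Δȳ) = -41.0625
Denominator Σ(Δy_t−Δȳ)² = 77.5000
r_1(Δy) = -41.0625 / 77.5000 = -0.530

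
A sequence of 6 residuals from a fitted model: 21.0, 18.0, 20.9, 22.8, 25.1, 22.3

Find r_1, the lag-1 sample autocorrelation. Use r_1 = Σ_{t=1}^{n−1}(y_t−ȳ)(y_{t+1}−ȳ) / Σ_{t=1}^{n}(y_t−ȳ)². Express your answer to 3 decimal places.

Mean ȳ = (21.0 + 18.0 + 20.9 + 22.8 + 25.1 + 22.3)/6 = 21.6833
Deviations from mean: -0.6833, -3.6833, -0.7833, 1.1167, 3.4167, 0.6167
Numerator Σ_{t=1}^{5}(y_t−ȳ)(y_{t+1}−ȳ) = 10.4497
Denominator Σ(y_t−ȳ)² = 27.9483
r_1 = 10.4497 / 27.9483 = 0.374

0.374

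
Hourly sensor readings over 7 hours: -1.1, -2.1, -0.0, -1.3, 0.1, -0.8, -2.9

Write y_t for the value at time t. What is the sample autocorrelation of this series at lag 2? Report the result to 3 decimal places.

Mean ȳ = (-1.1 − 2.1 − 0.0 − 1.3 + 0.1 − 0.8 − 2.9)/7 = -1.1571
Deviations from mean: 0.0571, -0.9429, 1.1571, -0.1429, 1.2571, 0.3571, -1.7429
Σ(y_t−ȳ)(y_{t+2}−ȳ) = (0.0661) + (0.1347) + (1.4547) + (-0.0510) + (-2.1910) = -0.5865
Denominator Σ(y_t−ȳ)² = 6.9971
r_2 = -0.5865 / 6.9971 = -0.084

-0.084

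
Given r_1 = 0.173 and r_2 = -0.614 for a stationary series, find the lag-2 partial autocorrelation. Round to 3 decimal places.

-0.664

φ_{22} = (r_2 − r_1²) / (1 − r_1²)
r_1² = (0.173)² = 0.029929
Numerator = -0.614 − 0.0299 = -0.6439; denominator = 1 − 0.0299 = 0.9701
φ_{22} = -0.6439 / 0.9701 = -0.664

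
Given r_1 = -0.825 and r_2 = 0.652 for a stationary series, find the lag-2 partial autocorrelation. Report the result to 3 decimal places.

-0.090

φ_{22} = (r_2 − r_1²) / (1 − r_1²)
r_1² = (-0.825)² = 0.680625
Numerator = 0.652 − 0.6806 = -0.0286; denominator = 1 − 0.6806 = 0.3194
φ_{22} = -0.0286 / 0.3194 = -0.090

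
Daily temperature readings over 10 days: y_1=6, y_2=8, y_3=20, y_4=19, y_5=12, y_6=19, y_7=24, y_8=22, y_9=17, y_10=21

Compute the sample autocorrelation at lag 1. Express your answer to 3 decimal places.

Mean ȳ = (6 + 8 + 20 + 19 + 12 + 19 + 24 + 22 + 17 + 21)/10 = 16.8000
Numerator Σ_{t=1}^{9}(y_t−ȳ)(y_{t+1}−ȳ) = 107.9600
Denominator Σ(y_t−ȳ)² = 333.6000
r_1 = 107.9600 / 333.6000 = 0.324

0.324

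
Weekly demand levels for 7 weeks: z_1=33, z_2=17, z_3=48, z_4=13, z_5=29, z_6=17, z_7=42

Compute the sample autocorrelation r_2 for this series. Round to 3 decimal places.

Mean z̄ = (33 + 17 + 48 + 13 + 29 + 17 + 42)/7 = 28.4286
Deviations from mean: 4.5714, -11.4286, 19.5714, -15.4286, 0.5714, -11.4286, 13.5714
Σ(z_t−z̄)(z_{t+2}−z̄) = (89.4694) + (176.3265) + (11.1837) + (176.3265) + (7.7551) = 461.0612
Denominator Σ(z_t−z̄)² = 1087.7143
r_2 = 461.0612 / 1087.7143 = 0.424

0.424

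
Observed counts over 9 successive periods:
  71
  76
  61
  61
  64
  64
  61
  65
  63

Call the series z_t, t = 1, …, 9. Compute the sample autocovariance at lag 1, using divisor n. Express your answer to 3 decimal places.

Mean z̄ = (71 + 76 + 61 + 61 + 64 + 64 + 61 + 65 + 63)/9 = 65.1111
Σ_{t=1}^{8}(z_t−z̄)(z_{t+1}−z̄) = 47.3210
γ_1 = 47.3210 / 9 = 5.258

5.258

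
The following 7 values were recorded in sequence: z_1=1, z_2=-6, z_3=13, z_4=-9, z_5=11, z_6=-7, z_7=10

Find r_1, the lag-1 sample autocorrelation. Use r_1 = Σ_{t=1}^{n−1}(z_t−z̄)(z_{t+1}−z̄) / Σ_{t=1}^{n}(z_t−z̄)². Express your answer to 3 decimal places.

Mean z̄ = (1 − 6 + 13 − 9 + 11 − 7 + 10)/7 = 1.8571
Deviations from mean: -0.8571, -7.8571, 11.1429, -10.8571, 9.1429, -8.8571, 8.1429
Σ(z_t−z̄)(z_{t+1}−z̄) = (6.7347) + (-87.5510) + (-120.9796) + (-99.2653) + (-80.9796) + (-72.1224) = -454.1633
Denominator Σ(z_t−z̄)² = 532.8571
r_1 = -454.1633 / 532.8571 = -0.852

-0.852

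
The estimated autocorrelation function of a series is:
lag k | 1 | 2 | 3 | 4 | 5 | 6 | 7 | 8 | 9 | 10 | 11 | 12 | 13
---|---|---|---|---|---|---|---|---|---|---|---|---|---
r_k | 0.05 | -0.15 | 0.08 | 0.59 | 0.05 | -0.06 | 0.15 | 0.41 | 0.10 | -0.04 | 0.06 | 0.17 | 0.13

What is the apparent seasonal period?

4

The largest autocorrelation is r_4 = 0.59, with weaker echoes at lags 8 (0.41) and 12 (0.17); the remaining lags stay at or below 0.15.
The dominant spike at lag 4 indicates a seasonal period of 4.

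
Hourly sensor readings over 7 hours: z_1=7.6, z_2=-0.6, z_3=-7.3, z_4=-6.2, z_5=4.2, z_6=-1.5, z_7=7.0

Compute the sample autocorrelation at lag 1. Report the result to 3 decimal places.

0.033

Mean z̄ = (7.6 − 0.6 − 7.3 − 6.2 + 4.2 − 1.5 + 7.0)/7 = 0.4571
Deviations from mean: 7.1429, -1.0571, -7.7571, -6.6571, 3.7429, -1.9571, 6.5429
Σ(z_t−z̄)(z_{t+1}−z̄) = (-7.5510) + (8.2004) + (51.6404) + (-24.9167) + (-7.3253) + (-12.8053) = 7.2424
Denominator Σ(z_t−z̄)² = 217.2771
r_1 = 7.2424 / 217.2771 = 0.033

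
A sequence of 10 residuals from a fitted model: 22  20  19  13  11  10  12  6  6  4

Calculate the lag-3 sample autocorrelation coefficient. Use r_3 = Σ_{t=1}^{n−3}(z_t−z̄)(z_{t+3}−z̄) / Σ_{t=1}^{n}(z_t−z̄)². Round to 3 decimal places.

0.018

Mean z̄ = (22 + 20 + 19 + 13 + 11 + 10 + 12 + 6 + 6 + 4)/10 = 12.3000
Σ(z_t−z̄)(z_{t+3}−z̄) = (6.7900) + (-10.0100) + (-15.4100) + (-0.2100) + (8.1900) + (14.4900) + (2.4900) = 6.3300
Denominator Σ(z_t−z̄)² = 354.1000
r_3 = 6.3300 / 354.1000 = 0.018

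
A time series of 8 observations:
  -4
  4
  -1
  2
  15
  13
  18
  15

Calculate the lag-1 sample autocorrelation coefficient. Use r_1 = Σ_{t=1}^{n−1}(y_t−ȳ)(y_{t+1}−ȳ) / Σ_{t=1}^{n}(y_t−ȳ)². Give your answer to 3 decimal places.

Mean ȳ = (-4 + 4 − 1 + 2 + 15 + 13 + 18 + 15)/8 = 7.7500
Numerator Σ_{t=1}^{7}(y_t−ȳ)(y_{t+1}−ȳ) = 251.6875
Denominator Σ(y_t−ȳ)² = 499.5000
r_1 = 251.6875 / 499.5000 = 0.504

0.504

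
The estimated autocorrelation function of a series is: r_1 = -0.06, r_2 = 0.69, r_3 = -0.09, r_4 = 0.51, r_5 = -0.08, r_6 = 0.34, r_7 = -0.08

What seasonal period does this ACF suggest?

The largest autocorrelation is r_2 = 0.69, with weaker echoes at lags 4 (0.51) and 6 (0.34); the remaining lags stay at or below -0.06.
The dominant spike at lag 2 indicates a seasonal period of 2.

2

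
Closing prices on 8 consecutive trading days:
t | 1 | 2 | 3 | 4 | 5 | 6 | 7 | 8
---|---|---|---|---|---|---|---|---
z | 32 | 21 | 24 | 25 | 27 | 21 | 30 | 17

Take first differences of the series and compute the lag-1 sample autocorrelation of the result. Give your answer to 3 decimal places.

First differences Δz: -11, 3, 1, 2, -6, 9, -13
Mean of differences = -2.1429
Numerator Σ(Δz_t−Δz̄)(Δz_{t+1}−Δz̄) = -196.3061
Denominator Σ(Δz_t−Δz̄)² = 388.8571
r_1(Δz) = -196.3061 / 388.8571 = -0.505

-0.505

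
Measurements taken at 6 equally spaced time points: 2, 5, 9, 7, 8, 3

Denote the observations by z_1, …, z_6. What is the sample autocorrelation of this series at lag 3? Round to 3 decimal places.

-0.390

Mean z̄ = (2 + 5 + 9 + 7 + 8 + 3)/6 = 5.6667
Deviations from mean: -3.6667, -0.6667, 3.3333, 1.3333, 2.3333, -2.6667
Numerator Σ_{t=1}^{3}(z_t−z̄)(z_{t+3}−z̄) = -15.3333
Denominator Σ(z_t−z̄)² = 39.3333
r_3 = -15.3333 / 39.3333 = -0.390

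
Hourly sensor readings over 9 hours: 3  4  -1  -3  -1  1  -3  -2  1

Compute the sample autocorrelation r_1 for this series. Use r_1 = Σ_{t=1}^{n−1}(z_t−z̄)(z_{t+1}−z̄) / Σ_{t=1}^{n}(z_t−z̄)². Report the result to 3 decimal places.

Mean z̄ = (3 + 4 − 1 − 3 − 1 + 1 − 3 − 2 + 1)/9 = -0.1111
Numerator Σ_{t=1}^{8}(z_t−z̄)(z_{t+1}−z̄) = 13.4321
Denominator Σ(z_t−z̄)² = 50.8889
r_1 = 13.4321 / 50.8889 = 0.264

0.264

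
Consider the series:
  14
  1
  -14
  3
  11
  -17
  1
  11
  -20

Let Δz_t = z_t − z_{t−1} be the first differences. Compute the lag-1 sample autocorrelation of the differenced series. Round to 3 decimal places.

First differences Δz: -13, -15, 17, 8, -28, 18, 10, -31
Mean of differences = -4.2500
Numerator Σ(Δz_t−Δz̄)(Δz_{t+1}−Δz̄) = -757.5625
Denominator Σ(Δz_t−Δz̄)² = 2771.5000
r_1(Δz) = -757.5625 / 2771.5000 = -0.273

-0.273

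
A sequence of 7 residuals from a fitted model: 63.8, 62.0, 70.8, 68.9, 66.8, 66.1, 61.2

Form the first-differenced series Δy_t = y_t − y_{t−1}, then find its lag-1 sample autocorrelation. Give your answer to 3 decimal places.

First differences Δy: -1.8, 8.8, -1.9, -2.1, -0.7, -4.9
Mean of differences = -0.4333
Numerator Σ(Δy_t−Δȳ)(Δy_{t+1}−Δȳ) = -22.0811
Denominator Σ(Δy_t−Δȳ)² = 112.0733
r_1(Δy) = -22.0811 / 112.0733 = -0.197

-0.197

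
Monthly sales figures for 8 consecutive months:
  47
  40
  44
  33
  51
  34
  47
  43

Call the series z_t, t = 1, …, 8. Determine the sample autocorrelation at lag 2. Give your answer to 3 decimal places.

Mean z̄ = (47 + 40 + 44 + 33 + 51 + 34 + 47 + 43)/8 = 42.3750
Deviations from mean: 4.6250, -2.3750, 1.6250, -9.3750, 8.6250, -8.3750, 4.6250, 0.6250
Σ(z_t−z̄)(z_{t+2}−z̄) = (7.5156) + (22.2656) + (14.0156) + (78.5156) + (39.8906) + (-5.2344) = 156.9688
Denominator Σ(z_t−z̄)² = 283.8750
r_2 = 156.9688 / 283.8750 = 0.553

0.553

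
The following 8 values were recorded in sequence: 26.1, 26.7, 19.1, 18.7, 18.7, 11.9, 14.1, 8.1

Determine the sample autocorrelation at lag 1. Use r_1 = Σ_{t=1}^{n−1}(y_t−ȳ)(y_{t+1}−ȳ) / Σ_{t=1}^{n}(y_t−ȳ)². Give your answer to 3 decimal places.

0.475

Mean ȳ = (26.1 + 26.7 + 19.1 + 18.7 + 18.7 + 11.9 + 14.1 + 8.1)/8 = 17.9250
Deviations from mean: 8.1750, 8.7750, 1.1750, 0.7750, 0.7750, -6.0250, -3.8250, -9.8250
Numerator Σ_{t=1}^{7}(y_t−ȳ)(y_{t+1}−ȳ) = 139.5144
Denominator Σ(y_t−ȳ)² = 293.8750
r_1 = 139.5144 / 293.8750 = 0.475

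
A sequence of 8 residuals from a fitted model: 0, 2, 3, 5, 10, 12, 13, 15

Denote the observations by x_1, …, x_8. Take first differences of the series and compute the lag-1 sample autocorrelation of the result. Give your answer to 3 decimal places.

-0.015

First differences Δx: 2, 1, 2, 5, 2, 1, 2
Mean of differences = 2.1429
Numerator Σ(Δx_t−Δx̄)(Δx_{t+1}−Δx̄) = -0.1633
Denominator Σ(Δx_t−Δx̄)² = 10.8571
r_1(Δx) = -0.1633 / 10.8571 = -0.015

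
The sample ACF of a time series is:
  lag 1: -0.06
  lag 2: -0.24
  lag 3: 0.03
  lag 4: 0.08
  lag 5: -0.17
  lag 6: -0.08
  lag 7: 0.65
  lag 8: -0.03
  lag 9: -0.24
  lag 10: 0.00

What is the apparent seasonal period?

The largest autocorrelation is r_7 = 0.65; the remaining lags stay at or below 0.08.
The dominant spike at lag 7 indicates a seasonal period of 7.

7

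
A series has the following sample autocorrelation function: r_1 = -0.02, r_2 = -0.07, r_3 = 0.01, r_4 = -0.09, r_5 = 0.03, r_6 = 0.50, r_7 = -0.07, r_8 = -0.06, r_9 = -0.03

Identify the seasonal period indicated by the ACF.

The largest autocorrelation is r_6 = 0.50; the remaining lags stay at or below 0.03.
The dominant spike at lag 6 indicates a seasonal period of 6.

6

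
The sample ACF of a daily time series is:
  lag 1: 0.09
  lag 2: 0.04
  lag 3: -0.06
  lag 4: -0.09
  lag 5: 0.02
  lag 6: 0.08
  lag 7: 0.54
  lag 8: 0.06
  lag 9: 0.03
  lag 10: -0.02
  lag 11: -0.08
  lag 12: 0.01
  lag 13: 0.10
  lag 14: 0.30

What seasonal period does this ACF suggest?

The largest autocorrelation is r_7 = 0.54, with a weaker echo at lag 14 (0.30); the remaining lags stay at or below 0.10.
The dominant spike at lag 7 indicates a seasonal period of 7.

7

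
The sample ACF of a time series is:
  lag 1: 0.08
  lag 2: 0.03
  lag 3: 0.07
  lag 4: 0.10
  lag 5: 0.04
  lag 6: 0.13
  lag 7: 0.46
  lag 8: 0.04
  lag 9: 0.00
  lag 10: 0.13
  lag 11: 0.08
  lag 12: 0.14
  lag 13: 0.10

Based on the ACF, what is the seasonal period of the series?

7

The largest autocorrelation is r_7 = 0.46; the remaining lags stay at or below 0.14.
The dominant spike at lag 7 indicates a seasonal period of 7.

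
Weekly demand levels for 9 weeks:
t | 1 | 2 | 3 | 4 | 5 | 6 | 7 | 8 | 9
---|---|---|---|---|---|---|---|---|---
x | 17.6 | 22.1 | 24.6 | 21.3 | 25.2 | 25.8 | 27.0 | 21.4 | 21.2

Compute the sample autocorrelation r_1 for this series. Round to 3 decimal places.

0.163

Mean x̄ = (17.6 + 22.1 + 24.6 + 21.3 + 25.2 + 25.8 + 27.0 + 21.4 + 21.2)/9 = 22.9111
Numerator Σ_{t=1}^{8}(x_t−x̄)(x_{t+1}−x̄) = 11.3610
Denominator Σ(x_t−x̄)² = 69.8289
r_1 = 11.3610 / 69.8289 = 0.163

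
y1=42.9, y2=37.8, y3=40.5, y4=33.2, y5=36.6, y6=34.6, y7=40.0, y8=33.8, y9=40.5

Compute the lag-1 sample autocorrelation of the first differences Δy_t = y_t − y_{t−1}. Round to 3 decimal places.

First differences Δy: -5.1, 2.7, -7.3, 3.4, -2.0, 5.4, -6.2, 6.7
Mean of differences = -0.3000
Numerator Σ(Δy_t−Δȳ)(Δy_{t+1}−Δȳ) = -152.2100
Denominator Σ(Δy_t−Δȳ)² = 213.9200
r_1(Δy) = -152.2100 / 213.9200 = -0.712

-0.712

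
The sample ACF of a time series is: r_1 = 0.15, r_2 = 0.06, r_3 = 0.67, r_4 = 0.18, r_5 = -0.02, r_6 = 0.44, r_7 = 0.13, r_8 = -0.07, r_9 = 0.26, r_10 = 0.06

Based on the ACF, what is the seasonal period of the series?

The largest autocorrelation is r_3 = 0.67, with weaker echoes at lags 6 (0.44) and 9 (0.26); the remaining lags stay at or below 0.18.
The dominant spike at lag 3 indicates a seasonal period of 3.

3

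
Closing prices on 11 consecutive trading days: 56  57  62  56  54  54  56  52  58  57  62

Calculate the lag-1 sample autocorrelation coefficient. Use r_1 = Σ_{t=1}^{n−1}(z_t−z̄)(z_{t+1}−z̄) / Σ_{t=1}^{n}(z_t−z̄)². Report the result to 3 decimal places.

Mean z̄ = (56 + 57 + 62 + 56 + 54 + 54 + 56 + 52 + 58 + 57 + 62)/11 = 56.7273
Numerator Σ_{t=1}^{10}(z_t−z̄)(z_{t+1}−z̄) = 8.0165
Denominator Σ(z_t−z̄)² = 96.1818
r_1 = 8.0165 / 96.1818 = 0.083

0.083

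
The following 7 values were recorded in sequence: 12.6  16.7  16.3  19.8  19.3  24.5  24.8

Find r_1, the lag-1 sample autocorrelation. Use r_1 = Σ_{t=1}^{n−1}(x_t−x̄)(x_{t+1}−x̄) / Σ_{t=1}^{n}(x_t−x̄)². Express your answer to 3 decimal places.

Mean x̄ = (12.6 + 16.7 + 16.3 + 19.8 + 19.3 + 24.5 + 24.8)/7 = 19.1429
Deviations from mean: -6.5429, -2.4429, -2.8429, 0.6571, 0.1571, 5.3571, 5.6571
Numerator Σ_{t=1}^{6}(x_t−x̄)(x_{t+1}−x̄) = 52.3110
Denominator Σ(x_t−x̄)² = 118.0171
r_1 = 52.3110 / 118.0171 = 0.443

0.443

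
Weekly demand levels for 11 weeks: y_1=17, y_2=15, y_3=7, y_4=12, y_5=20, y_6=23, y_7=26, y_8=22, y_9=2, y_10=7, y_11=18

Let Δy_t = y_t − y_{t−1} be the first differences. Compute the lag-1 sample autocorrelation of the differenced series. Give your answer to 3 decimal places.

0.099

First differences Δy: -2, -8, 5, 8, 3, 3, -4, -20, 5, 11
Mean of differences = 0.1000
Numerator Σ(Δy_t−Δȳ)(Δy_{t+1}−Δȳ) = 72.7900
Denominator Σ(Δy_t−Δȳ)² = 736.9000
r_1(Δy) = 72.7900 / 736.9000 = 0.099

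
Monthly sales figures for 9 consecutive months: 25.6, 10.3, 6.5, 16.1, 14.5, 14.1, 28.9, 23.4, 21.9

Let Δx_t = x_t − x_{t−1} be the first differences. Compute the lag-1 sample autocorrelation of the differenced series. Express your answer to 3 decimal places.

First differences Δx: -15.3, -3.8, 9.6, -1.6, -0.4, 14.8, -5.5, -1.5
Mean of differences = -0.4625
Numerator Σ(Δx_t−Δx̄)(Δx_{t+1}−Δx̄) = -66.2852
Denominator Σ(Δx_t−Δx̄)² = 593.2388
r_1(Δx) = -66.2852 / 593.2388 = -0.112

-0.112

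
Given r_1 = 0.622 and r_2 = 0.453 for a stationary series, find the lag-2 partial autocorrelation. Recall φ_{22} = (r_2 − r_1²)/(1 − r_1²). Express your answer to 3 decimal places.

0.108

φ_{22} = (r_2 − r_1²) / (1 − r_1²)
r_1² = (0.622)² = 0.386884
Numerator = 0.453 − 0.3869 = 0.0661; denominator = 1 − 0.3869 = 0.6131
φ_{22} = 0.0661 / 0.6131 = 0.108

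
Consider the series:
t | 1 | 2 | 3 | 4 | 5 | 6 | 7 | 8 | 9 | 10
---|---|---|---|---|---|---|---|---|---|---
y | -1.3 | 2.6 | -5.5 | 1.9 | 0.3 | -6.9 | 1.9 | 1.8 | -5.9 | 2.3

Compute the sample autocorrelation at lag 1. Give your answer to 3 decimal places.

-0.564

Mean ȳ = (-1.3 + 2.6 − 5.5 + 1.9 + 0.3 − 6.9 + 1.9 + 1.8 − 5.9 + 2.3)/10 = -0.8800
Numerator Σ_{t=1}^{9}(y_t−ȳ)(y_{t+1}−ȳ) = -72.9084
Denominator Σ(y_t−ȳ)² = 129.2160
r_1 = -72.9084 / 129.2160 = -0.564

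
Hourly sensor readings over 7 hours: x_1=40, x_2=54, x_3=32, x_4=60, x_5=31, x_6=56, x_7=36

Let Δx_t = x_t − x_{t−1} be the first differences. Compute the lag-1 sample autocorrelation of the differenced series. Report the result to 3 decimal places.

-0.890

First differences Δx: 14, -22, 28, -29, 25, -20
Mean of differences = -0.6667
Numerator Σ(Δx_t−Δx̄)(Δx_{t+1}−Δx̄) = -2960.1111
Denominator Σ(Δx_t−Δx̄)² = 3327.3333
r_1(Δx) = -2960.1111 / 3327.3333 = -0.890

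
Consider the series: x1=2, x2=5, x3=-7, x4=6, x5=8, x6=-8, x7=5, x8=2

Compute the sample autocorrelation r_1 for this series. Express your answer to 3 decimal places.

Mean x̄ = (2 + 5 − 7 + 6 + 8 − 8 + 5 + 2)/8 = 1.6250
Deviations from mean: 0.3750, 3.3750, -8.6250, 4.3750, 6.3750, -9.6250, 3.3750, 0.3750
Σ(x_t−x̄)(x_{t+1}−x̄) = (1.2656) + (-29.1094) + (-37.7344) + (27.8906) + (-61.3594) + (-32.4844) + (1.2656) = -130.2656
Denominator Σ(x_t−x̄)² = 249.8750
r_1 = -130.2656 / 249.8750 = -0.521

-0.521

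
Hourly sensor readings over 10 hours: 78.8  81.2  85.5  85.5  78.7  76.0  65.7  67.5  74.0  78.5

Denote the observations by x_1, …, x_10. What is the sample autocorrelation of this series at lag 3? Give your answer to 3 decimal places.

-0.281

Mean x̄ = (78.8 + 81.2 + 85.5 + 85.5 + 78.7 + 76.0 + 65.7 + 67.5 + 74.0 + 78.5)/10 = 77.1400
Σ(x_t−x̄)(x_{t+3}−x̄) = (13.8776) + (6.3336) + (-9.5304) + (-95.6384) + (-15.0384) + (3.5796) + (-15.5584) = -111.9748
Denominator Σ(x_t−x̄)² = 398.2640
r_3 = -111.9748 / 398.2640 = -0.281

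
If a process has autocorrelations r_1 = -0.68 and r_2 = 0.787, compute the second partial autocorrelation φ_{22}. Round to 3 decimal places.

0.604

φ_{22} = (r_2 − r_1²) / (1 − r_1²)
r_1² = (-0.68)² = 0.4624
Numerator = 0.787 − 0.4624 = 0.3246; denominator = 1 − 0.4624 = 0.5376
φ_{22} = 0.3246 / 0.5376 = 0.604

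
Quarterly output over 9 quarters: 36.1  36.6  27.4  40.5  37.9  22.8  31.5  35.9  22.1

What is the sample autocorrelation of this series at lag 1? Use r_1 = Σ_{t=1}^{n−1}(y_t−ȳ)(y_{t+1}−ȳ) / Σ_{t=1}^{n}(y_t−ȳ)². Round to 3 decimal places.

-0.232

Mean ȳ = (36.1 + 36.6 + 27.4 + 40.5 + 37.9 + 22.8 + 31.5 + 35.9 + 22.1)/9 = 32.3111
Numerator Σ_{t=1}^{8}(y_t−ȳ)(y_{t+1}−ȳ) = -84.2623
Denominator Σ(y_t−ȳ)² = 363.4289
r_1 = -84.2623 / 363.4289 = -0.232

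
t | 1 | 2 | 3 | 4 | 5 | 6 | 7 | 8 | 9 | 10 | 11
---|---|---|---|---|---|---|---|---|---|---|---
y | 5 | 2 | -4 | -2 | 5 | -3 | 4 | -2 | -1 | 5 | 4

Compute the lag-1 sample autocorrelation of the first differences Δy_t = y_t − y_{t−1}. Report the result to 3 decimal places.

First differences Δy: -3, -6, 2, 7, -8, 7, -6, 1, 6, -1
Mean of differences = -0.1000
Numerator Σ(Δy_t−Δȳ)(Δy_{t+1}−Δȳ) = -139.7100
Denominator Σ(Δy_t−Δȳ)² = 284.9000
r_1(Δy) = -139.7100 / 284.9000 = -0.490

-0.490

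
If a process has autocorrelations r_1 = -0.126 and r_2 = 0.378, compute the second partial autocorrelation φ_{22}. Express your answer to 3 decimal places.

φ_{22} = (r_2 − r_1²) / (1 − r_1²)
r_1² = (-0.126)² = 0.015876
Numerator = 0.378 − 0.0159 = 0.3621; denominator = 1 − 0.0159 = 0.9841
φ_{22} = 0.3621 / 0.9841 = 0.368

0.368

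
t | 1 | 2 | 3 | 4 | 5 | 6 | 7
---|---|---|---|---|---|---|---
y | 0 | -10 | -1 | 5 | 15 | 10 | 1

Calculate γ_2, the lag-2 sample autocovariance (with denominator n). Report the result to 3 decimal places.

Mean ȳ = (0 − 10 − 1 + 5 + 15 + 10 + 1)/7 = 2.8571
Deviations: -2.8571, -12.8571, -3.8571, 2.1429, 12.1429, 7.1429, -1.8571
Σ_{t=1}^{5}(y_t−ȳ)(y_{t+2}−ȳ) = -70.6122
γ_2 = -70.6122 / 7 = -10.087

-10.087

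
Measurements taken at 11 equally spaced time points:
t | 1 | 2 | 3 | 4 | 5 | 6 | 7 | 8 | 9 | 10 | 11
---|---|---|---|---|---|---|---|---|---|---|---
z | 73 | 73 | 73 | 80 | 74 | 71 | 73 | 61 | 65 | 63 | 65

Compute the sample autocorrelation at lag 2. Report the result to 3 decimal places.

Mean z̄ = (73 + 73 + 73 + 80 + 74 + 71 + 73 + 61 + 65 + 63 + 65)/11 = 70.0909
Numerator Σ_{t=1}^{9}(z_t−z̄)(z_{t+2}−z̄) = 136.3471
Denominator Σ(z_t−z̄)² = 332.9091
r_2 = 136.3471 / 332.9091 = 0.410

0.410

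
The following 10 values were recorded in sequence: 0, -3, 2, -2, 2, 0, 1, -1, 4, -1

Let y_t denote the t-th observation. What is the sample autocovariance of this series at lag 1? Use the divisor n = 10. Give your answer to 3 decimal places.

Mean ȳ = (0 − 3 + 2 − 2 + 2 + 0 + 1 − 1 + 4 − 1)/10 = 0.2000
Σ_{t=1}^{9}(y_t−ȳ)(y_{t+1}−ȳ) = -23.6400
γ_1 = -23.6400 / 10 = -2.364

-2.364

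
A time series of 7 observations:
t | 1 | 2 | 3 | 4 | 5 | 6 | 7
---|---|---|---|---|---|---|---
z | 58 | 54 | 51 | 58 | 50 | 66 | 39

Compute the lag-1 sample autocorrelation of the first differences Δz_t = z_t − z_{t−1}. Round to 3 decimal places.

-0.562

First differences Δz: -4, -3, 7, -8, 16, -27
Mean of differences = -3.1667
Numerator Σ(Δz_t−Δz̄)(Δz_{t+1}−Δz̄) = -597.0278
Denominator Σ(Δz_t−Δz̄)² = 1062.8333
r_1(Δz) = -597.0278 / 1062.8333 = -0.562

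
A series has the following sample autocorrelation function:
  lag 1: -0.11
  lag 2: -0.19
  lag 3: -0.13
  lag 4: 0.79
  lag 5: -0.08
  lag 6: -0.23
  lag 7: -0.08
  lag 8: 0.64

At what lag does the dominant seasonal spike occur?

4

The largest autocorrelation is r_4 = 0.79, with a weaker echo at lag 8 (0.64); the remaining lags stay at or below -0.08.
The dominant spike at lag 4 indicates a seasonal period of 4.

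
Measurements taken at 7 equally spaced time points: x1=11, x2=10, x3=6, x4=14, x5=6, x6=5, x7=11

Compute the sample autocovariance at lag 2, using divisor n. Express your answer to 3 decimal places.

-2.571

Mean x̄ = (11 + 10 + 6 + 14 + 6 + 5 + 11)/7 = 9.0000
Deviations: 2.0000, 1.0000, -3.0000, 5.0000, -3.0000, -4.0000, 2.0000
Σ_{t=1}^{5}(x_t−x̄)(x_{t+2}−x̄) = -18.0000
γ_2 = -18.0000 / 7 = -2.571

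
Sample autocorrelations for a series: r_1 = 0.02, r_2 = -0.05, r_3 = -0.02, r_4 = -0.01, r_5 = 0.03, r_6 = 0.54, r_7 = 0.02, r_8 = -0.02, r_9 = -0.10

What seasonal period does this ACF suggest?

The largest autocorrelation is r_6 = 0.54; the remaining lags stay at or below 0.03.
The dominant spike at lag 6 indicates a seasonal period of 6.

6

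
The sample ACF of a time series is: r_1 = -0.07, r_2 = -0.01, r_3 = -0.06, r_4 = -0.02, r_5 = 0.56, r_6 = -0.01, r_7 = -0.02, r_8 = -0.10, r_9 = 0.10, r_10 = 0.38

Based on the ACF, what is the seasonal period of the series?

5

The largest autocorrelation is r_5 = 0.56, with a weaker echo at lag 10 (0.38); the remaining lags stay at or below 0.10.
The dominant spike at lag 5 indicates a seasonal period of 5.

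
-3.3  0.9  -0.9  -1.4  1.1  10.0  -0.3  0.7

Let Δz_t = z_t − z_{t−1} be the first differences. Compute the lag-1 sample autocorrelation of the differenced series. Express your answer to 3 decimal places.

-0.413

First differences Δz: 4.2, -1.8, -0.5, 2.5, 8.9, -10.3, 1.0
Mean of differences = 0.5714
Numerator Σ(Δz_t−Δz̄)(Δz_{t+1}−Δz̄) = -87.2708
Denominator Σ(Δz_t−Δz̄)² = 211.3943
r_1(Δz) = -87.2708 / 211.3943 = -0.413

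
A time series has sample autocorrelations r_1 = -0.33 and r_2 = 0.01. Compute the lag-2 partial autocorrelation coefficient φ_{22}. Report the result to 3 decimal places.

φ_{22} = (r_2 − r_1²) / (1 − r_1²)
r_1² = (-0.33)² = 0.1089
Numerator = 0.01 − 0.1089 = -0.0989; denominator = 1 − 0.1089 = 0.8911
φ_{22} = -0.0989 / 0.8911 = -0.111

-0.111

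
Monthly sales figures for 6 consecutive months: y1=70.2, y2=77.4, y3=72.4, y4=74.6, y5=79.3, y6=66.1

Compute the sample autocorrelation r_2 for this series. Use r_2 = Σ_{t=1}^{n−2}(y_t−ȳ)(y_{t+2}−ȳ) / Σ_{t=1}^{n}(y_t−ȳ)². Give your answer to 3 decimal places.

-0.057

Mean ȳ = (70.2 + 77.4 + 72.4 + 74.6 + 79.3 + 66.1)/6 = 73.3333
Numerator Σ_{t=1}^{4}(y_t−ȳ)(y_{t+2}−ȳ) = -6.6556
Denominator Σ(y_t−ȳ)² = 116.7533
r_2 = -6.6556 / 116.7533 = -0.057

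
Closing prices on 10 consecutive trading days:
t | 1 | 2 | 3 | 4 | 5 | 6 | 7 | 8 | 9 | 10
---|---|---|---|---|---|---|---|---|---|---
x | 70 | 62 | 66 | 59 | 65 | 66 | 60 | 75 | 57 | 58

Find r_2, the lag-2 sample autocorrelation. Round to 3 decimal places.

-0.016

Mean x̄ = (70 + 62 + 66 + 59 + 65 + 66 + 60 + 75 + 57 + 58)/10 = 63.8000
Numerator Σ_{t=1}^{8}(x_t−x̄)(x_{t+2}−x̄) = -4.6800
Denominator Σ(x_t−x̄)² = 295.6000
r_2 = -4.6800 / 295.6000 = -0.016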